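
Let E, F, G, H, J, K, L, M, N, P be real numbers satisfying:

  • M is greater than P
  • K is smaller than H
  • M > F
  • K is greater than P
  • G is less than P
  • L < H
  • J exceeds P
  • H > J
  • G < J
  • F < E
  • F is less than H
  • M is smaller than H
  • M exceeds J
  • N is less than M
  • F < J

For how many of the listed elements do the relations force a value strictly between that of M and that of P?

1

The relations place P below M. An element lies strictly between them when it is forced above P and also forced below M.
Above P: {J, K, H}. Below M: {G, N, F, J}.
Intersection: {J} — 1.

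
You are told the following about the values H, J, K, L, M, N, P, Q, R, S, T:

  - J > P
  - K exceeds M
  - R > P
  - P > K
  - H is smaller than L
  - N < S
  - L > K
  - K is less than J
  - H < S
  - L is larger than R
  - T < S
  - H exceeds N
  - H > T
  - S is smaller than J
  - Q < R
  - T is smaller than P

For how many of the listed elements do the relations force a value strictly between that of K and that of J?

The relations place K below J. An element lies strictly between them when it is forced above K and also forced below J.
Above K: {P, R, L}. Below J: {T, N, M, H, S, P}.
Intersection: {P} — 1.

1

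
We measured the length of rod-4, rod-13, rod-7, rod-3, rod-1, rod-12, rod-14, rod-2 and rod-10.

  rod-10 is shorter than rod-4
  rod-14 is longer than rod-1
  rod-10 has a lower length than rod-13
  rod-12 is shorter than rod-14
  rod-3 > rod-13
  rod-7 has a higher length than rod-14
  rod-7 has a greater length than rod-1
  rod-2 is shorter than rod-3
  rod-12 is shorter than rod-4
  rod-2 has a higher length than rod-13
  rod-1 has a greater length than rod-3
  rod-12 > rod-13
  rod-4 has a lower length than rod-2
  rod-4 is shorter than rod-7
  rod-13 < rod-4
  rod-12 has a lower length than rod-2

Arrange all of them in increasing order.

Nothing is placed below rod-10, so it is least; from there rod-10 < rod-13; rod-13 < rod-12; rod-12 < rod-4; rod-4 < rod-2; rod-2 < rod-3; rod-3 < rod-1; rod-1 < rod-14; rod-14 < rod-7, each given directly.

rod-10 < rod-13 < rod-12 < rod-4 < rod-2 < rod-3 < rod-1 < rod-14 < rod-7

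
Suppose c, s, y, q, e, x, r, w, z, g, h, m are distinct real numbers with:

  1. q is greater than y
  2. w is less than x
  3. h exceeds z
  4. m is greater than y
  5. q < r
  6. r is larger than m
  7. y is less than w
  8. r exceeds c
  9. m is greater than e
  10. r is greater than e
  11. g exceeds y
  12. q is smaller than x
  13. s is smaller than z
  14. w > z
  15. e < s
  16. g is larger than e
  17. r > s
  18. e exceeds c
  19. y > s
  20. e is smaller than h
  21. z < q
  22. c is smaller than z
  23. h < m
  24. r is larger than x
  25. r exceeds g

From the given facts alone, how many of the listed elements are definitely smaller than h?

4

The elements the relations force below h are c, e, s, z — no chain reaches any other.
That is 4.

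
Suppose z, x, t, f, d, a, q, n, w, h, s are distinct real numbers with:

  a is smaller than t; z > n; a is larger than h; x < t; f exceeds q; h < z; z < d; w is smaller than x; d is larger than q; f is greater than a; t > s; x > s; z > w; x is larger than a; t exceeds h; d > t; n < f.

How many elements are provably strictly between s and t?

The relations place s below t. An element lies strictly between them when it is forced above s and also forced below t.
Above s: {x, d}. Below t: {h, w, a, x}.
Intersection: {x} — 1.

1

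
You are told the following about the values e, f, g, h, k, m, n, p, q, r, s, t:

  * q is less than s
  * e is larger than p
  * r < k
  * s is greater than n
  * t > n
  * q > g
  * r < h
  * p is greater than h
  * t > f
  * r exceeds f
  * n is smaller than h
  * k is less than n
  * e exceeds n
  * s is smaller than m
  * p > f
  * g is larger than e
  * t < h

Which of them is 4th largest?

g

The consecutive relations fix a unique order: f < r < k < n < t < h < p < e < g < q < s < m.
Counting 4 from the largest end gives g.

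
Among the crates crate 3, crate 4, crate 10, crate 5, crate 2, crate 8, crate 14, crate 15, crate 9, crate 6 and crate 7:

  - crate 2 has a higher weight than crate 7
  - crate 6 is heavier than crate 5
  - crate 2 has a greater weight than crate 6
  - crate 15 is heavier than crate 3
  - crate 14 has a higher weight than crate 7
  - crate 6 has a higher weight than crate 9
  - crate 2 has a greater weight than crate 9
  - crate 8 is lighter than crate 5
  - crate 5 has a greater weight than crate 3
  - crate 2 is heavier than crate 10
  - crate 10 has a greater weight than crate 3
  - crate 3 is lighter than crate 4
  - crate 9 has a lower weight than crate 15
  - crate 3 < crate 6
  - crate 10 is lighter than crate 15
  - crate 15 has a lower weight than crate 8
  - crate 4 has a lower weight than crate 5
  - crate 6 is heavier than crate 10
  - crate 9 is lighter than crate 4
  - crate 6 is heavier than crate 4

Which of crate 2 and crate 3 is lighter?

crate 3 < crate 10 and crate 10 < crate 15 give crate 3 < crate 15.
Then crate 15 < crate 8 extends the chain to crate 8.
Then crate 8 < crate 5 extends the chain to crate 5.
Then crate 5 < crate 6 extends the chain to crate 6.
Then crate 6 < crate 2 extends the chain to crate 2.
So crate 3 < crate 2; crate 3 is the lighter of the two.

crate 3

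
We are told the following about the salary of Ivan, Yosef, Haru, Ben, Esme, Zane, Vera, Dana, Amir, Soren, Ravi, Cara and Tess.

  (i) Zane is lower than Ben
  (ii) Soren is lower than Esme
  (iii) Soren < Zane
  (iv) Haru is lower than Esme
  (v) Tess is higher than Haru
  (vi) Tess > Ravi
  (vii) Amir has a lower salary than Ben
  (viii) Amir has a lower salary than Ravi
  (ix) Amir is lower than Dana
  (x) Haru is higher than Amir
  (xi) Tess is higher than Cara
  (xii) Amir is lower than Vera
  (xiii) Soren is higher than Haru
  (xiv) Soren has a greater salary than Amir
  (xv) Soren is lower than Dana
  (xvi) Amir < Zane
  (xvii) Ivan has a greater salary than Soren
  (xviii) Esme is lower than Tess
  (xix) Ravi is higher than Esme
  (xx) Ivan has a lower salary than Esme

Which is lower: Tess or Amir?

Link the given pairs in sequence: Amir < Haru; Haru < Soren; Soren < Ivan; Ivan < Esme; Esme < Ravi; Ravi < Tess.
Together: Amir < Haru < Soren < Ivan < Esme < Ravi < Tess.
So Amir < Tess; Amir is the lower of the two.

Amir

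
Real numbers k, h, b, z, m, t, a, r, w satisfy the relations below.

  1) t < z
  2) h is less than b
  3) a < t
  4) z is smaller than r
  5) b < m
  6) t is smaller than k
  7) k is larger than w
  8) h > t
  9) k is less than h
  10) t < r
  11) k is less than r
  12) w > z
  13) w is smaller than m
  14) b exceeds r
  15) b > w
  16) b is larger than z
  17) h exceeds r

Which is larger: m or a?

m

a < t and t < z give a < z.
With z < w: a < t < z < w.
With w < k: a < t < z < w < k.
With k < r: a < t < z < w < k < r.
With r < h: a < t < z < w < k < r < h.
Then h < b extends the chain to b.
Then b < m extends the chain to m.
So a < m; m is the larger of the two.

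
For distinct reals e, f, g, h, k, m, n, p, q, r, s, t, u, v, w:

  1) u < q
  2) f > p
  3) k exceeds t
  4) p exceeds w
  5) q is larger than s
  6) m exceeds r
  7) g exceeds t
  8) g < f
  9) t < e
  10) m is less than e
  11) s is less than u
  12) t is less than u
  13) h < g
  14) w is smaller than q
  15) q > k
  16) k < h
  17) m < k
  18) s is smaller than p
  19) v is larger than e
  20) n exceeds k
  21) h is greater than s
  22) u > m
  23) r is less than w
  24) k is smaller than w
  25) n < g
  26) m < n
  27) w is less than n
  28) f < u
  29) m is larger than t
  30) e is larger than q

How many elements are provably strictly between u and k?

Chaining upward from k reaches: w, h, p, n, g, f, q, e, v.
Chaining downward from u reaches: t, r, m, s, w, h, p, n, g, f.
Strictly between k and u are those in both lists: w, h, p, n, g, f — 6 elements.

6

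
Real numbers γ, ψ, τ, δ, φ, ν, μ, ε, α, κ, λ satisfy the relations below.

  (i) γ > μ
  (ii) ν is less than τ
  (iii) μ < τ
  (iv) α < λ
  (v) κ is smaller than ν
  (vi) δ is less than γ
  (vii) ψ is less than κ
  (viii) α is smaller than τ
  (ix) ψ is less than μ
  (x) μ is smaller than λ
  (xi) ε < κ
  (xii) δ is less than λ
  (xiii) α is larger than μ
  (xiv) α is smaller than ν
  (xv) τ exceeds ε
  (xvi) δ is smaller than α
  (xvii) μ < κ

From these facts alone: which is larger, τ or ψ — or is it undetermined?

ψ < μ and μ < α give ψ < α.
Then α < ν extends the chain to ν.
With ν < τ: ψ < μ < α < ν < τ.
So τ is larger.

τ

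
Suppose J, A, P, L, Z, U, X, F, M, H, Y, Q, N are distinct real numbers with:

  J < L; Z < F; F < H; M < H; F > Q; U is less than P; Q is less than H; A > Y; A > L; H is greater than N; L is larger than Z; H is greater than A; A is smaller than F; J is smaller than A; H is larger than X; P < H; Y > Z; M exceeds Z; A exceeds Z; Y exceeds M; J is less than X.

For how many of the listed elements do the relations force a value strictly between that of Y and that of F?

Chaining upward from Y reaches: A, H.
Chaining downward from F reaches: Z, M, J, L, A, Q.
Strictly between Y and F are those in both lists: A — 1 element.

1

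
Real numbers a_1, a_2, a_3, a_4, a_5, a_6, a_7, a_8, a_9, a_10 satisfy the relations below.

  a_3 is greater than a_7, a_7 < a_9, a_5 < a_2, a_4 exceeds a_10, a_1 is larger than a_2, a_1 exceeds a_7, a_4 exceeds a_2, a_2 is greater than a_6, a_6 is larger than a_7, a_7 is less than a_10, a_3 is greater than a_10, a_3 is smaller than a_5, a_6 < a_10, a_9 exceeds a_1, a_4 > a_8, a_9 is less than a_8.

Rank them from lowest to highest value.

The consecutive links are each given: a_7 < a_6; a_6 < a_10; a_10 < a_3; a_3 < a_5; a_5 < a_2; a_2 < a_1; a_1 < a_9; a_9 < a_8; a_8 < a_4.

a_7 < a_6 < a_10 < a_3 < a_5 < a_2 < a_1 < a_9 < a_8 < a_4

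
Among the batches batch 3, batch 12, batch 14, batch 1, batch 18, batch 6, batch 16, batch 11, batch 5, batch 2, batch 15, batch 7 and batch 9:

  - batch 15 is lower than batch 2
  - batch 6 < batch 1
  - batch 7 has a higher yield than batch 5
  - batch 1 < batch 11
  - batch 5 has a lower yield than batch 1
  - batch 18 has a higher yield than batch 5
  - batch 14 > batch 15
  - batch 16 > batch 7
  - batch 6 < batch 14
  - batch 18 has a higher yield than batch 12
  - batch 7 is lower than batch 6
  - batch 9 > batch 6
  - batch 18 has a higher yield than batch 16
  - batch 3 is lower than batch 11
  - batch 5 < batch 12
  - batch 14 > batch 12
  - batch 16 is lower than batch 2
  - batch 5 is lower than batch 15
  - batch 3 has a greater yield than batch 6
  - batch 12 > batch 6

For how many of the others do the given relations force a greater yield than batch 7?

10

The elements the relations force above batch 7 are batch 16, batch 6, batch 1, batch 2, batch 12, batch 3, batch 11, batch 18, batch 14, batch 9 — no chain reaches any other.
That is 10.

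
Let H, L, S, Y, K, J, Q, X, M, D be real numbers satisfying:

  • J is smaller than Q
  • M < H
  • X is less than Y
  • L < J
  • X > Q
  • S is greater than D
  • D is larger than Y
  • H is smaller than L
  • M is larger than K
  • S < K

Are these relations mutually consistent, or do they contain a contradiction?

inconsistent

We have M < H stated directly, yet also H < L < J < Q < X < Y < D < S < K < M by chaining the others — so H < M. Contradiction.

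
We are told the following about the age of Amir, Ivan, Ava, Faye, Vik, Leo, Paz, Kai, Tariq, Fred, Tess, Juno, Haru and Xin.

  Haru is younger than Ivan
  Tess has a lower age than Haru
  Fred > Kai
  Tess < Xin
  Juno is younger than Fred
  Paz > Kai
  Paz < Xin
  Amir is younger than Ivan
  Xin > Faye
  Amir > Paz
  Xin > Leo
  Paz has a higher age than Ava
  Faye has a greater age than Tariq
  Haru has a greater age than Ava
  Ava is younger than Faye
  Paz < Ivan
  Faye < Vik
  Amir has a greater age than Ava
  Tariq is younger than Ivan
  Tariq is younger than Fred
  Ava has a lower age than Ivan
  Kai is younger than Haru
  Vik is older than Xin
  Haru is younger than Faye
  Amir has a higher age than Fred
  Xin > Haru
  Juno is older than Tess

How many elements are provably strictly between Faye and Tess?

The relations place Tess below Faye. An element lies strictly between them when it is forced above Tess and also forced below Faye.
Above Tess: {Juno, Haru, Fred, Amir, Xin, Vik, Ivan}. Below Faye: {Ava, Kai, Tariq, Haru}.
Intersection: {Haru} — 1.

1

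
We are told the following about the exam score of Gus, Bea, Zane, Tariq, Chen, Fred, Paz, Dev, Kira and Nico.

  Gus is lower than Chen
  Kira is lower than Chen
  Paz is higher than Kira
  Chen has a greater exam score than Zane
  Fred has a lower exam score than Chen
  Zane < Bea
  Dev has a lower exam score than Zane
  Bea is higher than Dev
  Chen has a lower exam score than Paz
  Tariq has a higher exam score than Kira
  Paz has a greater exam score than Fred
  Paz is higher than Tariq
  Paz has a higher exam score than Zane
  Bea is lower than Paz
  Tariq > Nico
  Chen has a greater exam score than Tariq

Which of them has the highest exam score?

Paz

Dev is not greatest since Dev < Zane; Gus is not greatest since Gus < Chen; Kira is not greatest since Kira < Chen; Zane is not greatest since Zane < Bea; Nico is not greatest since Nico < Tariq; Tariq is not greatest since Tariq < Chen; Fred is not greatest since Fred < Chen; Chen is not greatest since Chen < Paz; Bea is not greatest since Bea < Paz.
Only Paz has nothing above it, so Paz is the highest exam score.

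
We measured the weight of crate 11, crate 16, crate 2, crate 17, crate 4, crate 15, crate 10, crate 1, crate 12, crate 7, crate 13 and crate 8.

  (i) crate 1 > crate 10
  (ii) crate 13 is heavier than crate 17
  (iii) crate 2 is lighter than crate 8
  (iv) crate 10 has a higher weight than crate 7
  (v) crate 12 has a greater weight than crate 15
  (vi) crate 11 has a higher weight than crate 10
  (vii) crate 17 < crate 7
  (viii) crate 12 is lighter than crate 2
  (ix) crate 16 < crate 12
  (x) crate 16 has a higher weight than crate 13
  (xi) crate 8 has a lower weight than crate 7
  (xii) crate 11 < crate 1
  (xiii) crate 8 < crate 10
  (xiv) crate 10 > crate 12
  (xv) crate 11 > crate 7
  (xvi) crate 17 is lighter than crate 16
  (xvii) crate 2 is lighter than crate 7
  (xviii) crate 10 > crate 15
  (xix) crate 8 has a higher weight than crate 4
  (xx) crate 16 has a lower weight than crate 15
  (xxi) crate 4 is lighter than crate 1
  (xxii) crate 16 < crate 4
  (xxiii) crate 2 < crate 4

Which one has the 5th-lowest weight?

The consecutive relations fix a unique order: crate 17 < crate 13 < crate 16 < crate 15 < crate 12 < crate 2 < crate 4 < crate 8 < crate 7 < crate 10 < crate 11 < crate 1.
The 5th smallest is crate 12.

crate 12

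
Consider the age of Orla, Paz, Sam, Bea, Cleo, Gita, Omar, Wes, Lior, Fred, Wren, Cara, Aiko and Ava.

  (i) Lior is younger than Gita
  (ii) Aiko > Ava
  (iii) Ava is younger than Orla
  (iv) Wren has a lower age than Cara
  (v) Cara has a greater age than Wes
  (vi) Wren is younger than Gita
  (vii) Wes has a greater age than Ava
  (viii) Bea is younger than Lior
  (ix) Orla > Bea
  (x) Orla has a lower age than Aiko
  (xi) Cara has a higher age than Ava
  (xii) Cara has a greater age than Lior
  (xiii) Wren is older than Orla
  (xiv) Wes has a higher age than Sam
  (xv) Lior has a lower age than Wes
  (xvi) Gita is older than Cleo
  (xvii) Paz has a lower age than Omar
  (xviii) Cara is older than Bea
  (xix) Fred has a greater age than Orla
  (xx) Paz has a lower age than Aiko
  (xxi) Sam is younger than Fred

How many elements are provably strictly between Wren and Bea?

The relations place Bea below Wren. An element lies strictly between them when it is forced above Bea and also forced below Wren.
Above Bea: {Orla, Lior, Wes, Cara, Fred, Aiko, Gita}. Below Wren: {Ava, Orla}.
Intersection: {Orla} — 1.

1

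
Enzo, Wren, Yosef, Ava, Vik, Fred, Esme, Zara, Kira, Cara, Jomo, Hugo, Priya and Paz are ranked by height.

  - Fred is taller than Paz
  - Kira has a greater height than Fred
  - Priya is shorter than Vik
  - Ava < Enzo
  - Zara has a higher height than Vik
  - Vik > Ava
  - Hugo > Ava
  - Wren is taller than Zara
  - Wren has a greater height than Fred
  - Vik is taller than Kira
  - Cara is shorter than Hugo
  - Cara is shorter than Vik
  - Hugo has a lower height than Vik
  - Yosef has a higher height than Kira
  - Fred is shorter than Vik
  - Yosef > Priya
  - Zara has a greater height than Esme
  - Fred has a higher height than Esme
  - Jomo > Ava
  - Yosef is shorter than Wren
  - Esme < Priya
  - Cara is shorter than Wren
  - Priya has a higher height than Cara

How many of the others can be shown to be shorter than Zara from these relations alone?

From Zara the given relations immediately reach Esme, Vik.
From those, Ava, Cara, Fred, Kira, Priya, Hugo — 8 in total.
From those, Paz — 9 in total.
Nothing else is reachable below Zara; 9 in all.

9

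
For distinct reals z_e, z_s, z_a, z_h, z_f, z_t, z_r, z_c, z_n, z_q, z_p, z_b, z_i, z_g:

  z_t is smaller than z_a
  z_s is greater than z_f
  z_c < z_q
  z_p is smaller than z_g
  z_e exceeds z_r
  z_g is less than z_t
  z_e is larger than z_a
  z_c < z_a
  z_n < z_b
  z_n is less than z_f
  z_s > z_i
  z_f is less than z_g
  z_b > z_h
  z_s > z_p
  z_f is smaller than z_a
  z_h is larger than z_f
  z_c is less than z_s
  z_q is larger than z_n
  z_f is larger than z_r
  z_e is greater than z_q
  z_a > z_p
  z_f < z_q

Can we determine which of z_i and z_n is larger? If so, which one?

Following every chain through z_n: above z_n we get z_f, z_g, z_q, z_h, z_t, z_s, z_b, z_a, z_e.
z_i is not reached, and no chain runs the other way from z_i to z_n.
So the given relations leave the order of z_n and z_i undetermined.

undetermined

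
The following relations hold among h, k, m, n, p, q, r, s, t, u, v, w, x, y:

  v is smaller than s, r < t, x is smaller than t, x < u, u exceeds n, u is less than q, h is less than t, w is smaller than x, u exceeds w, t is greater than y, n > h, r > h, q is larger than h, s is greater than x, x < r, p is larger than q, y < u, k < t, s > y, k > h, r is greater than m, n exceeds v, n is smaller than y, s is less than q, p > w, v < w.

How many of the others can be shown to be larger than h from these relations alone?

Directly above h: k, n, r, t, q.
One step further: y, u, p (8 so far).
One step further: s (9 so far).
No other element is forced above h by the given relations, so the count is 9.

9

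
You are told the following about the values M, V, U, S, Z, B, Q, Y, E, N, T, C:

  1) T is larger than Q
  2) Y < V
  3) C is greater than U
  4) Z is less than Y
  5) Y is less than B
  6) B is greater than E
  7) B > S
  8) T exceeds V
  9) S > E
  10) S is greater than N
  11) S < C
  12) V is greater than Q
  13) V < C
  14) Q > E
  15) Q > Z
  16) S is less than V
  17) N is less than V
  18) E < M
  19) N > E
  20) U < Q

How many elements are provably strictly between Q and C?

The relations place Q below C. An element lies strictly between them when it is forced above Q and also forced below C.
Above Q: {V, T}. Below C: {E, Z, U, Y, N, S, V}.
Intersection: {V} — 1.

1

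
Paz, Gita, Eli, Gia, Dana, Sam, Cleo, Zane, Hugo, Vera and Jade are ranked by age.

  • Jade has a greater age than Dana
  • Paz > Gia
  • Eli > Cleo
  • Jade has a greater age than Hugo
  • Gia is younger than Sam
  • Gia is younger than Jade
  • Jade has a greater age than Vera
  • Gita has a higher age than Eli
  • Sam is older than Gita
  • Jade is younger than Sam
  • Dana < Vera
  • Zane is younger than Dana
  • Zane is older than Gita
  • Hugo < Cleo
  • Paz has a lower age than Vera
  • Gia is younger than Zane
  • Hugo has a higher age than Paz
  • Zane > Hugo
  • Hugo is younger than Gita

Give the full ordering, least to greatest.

The consecutive links are each given: Gia < Paz; Paz < Hugo; Hugo < Cleo; Cleo < Eli; Eli < Gita; Gita < Zane; Zane < Dana; Dana < Vera; Vera < Jade; Jade < Sam.

Gia < Paz < Hugo < Cleo < Eli < Gita < Zane < Dana < Vera < Jade < Sam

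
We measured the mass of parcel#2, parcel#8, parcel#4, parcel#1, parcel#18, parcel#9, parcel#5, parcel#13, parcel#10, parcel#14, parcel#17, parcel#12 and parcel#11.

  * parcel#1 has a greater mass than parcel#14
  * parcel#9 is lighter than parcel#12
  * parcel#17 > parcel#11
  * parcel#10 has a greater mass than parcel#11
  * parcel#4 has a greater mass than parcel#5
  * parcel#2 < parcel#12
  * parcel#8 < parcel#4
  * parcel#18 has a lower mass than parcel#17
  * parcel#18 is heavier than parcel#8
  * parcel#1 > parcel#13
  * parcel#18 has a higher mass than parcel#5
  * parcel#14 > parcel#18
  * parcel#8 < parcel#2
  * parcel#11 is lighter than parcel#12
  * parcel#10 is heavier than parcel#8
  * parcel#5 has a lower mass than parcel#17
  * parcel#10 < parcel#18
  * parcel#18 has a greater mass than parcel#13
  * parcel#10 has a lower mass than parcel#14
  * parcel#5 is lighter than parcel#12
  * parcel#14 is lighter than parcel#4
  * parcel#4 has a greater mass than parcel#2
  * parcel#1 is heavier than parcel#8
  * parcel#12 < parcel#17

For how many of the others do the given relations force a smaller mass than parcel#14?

The elements the relations force below parcel#14 are parcel#5, parcel#8, parcel#13, parcel#11, parcel#10, parcel#18 — no chain reaches any other.
That is 6.

6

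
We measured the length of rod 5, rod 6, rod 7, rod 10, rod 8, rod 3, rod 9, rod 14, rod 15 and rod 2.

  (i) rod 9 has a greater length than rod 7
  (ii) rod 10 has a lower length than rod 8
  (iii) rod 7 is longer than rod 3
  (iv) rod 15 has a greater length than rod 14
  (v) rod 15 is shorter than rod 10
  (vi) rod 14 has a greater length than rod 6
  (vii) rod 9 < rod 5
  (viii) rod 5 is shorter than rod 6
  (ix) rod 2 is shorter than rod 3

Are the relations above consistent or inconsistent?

The single ordering rod 2 < rod 3 < rod 7 < rod 9 < rod 5 < rod 6 < rod 14 < rod 15 < rod 10 < rod 8 satisfies every listed relation, so no contradiction arises.

consistent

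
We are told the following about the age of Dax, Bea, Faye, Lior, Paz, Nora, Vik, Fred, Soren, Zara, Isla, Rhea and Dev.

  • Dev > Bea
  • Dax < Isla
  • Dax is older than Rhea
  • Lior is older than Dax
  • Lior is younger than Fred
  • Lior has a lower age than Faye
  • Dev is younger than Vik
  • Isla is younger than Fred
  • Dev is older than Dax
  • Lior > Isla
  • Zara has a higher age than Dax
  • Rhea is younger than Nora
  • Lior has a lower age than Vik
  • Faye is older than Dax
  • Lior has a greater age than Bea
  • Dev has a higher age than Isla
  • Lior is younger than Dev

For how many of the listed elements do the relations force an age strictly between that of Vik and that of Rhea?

4

Chaining upward from Rhea reaches: Dax, Isla, Zara, Lior, Nora, Faye, Dev, Fred.
Chaining downward from Vik reaches: Dax, Bea, Isla, Lior, Dev.
Strictly between Rhea and Vik are those in both lists: Dax, Isla, Lior, Dev — 4 elements.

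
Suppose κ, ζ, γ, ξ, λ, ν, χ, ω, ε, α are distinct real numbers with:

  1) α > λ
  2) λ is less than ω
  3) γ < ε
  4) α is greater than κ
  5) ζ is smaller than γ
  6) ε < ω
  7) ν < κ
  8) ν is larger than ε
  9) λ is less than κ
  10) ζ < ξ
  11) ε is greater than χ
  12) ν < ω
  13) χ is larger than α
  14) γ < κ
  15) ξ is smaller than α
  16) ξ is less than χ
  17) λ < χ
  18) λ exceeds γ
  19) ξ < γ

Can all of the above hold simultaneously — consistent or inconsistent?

inconsistent

Chaining the given relations yields κ < α < χ < ε < ν, so κ < ν. But one relation states ν < κ. These cannot both hold.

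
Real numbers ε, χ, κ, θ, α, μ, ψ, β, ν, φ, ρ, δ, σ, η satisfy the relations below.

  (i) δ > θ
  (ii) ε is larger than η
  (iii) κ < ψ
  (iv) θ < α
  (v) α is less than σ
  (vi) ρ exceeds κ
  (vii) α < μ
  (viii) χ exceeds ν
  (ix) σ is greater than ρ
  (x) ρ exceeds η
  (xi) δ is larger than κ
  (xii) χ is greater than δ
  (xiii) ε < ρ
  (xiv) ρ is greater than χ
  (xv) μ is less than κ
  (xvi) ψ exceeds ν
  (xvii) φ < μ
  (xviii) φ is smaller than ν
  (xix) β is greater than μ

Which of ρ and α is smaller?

The relevant relations are α < μ; μ < κ; κ < δ; δ < χ; χ < ρ.
Chaining these gives α < μ < κ < δ < χ < ρ.
So α < ρ; α is the smaller of the two.

α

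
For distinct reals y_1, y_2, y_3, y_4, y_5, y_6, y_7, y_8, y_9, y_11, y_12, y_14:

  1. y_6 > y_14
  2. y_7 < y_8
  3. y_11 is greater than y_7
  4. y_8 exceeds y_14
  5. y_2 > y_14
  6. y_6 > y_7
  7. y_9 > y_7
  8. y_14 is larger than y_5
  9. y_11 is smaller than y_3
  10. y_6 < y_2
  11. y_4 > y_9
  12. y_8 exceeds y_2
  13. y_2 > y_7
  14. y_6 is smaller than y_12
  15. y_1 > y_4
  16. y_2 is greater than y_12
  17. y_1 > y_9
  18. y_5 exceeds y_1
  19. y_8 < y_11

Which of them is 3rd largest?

The consecutive relations fix a unique order: y_7 < y_9 < y_4 < y_1 < y_5 < y_14 < y_6 < y_12 < y_2 < y_8 < y_11 < y_3.
The 3rd largest is y_8.

y_8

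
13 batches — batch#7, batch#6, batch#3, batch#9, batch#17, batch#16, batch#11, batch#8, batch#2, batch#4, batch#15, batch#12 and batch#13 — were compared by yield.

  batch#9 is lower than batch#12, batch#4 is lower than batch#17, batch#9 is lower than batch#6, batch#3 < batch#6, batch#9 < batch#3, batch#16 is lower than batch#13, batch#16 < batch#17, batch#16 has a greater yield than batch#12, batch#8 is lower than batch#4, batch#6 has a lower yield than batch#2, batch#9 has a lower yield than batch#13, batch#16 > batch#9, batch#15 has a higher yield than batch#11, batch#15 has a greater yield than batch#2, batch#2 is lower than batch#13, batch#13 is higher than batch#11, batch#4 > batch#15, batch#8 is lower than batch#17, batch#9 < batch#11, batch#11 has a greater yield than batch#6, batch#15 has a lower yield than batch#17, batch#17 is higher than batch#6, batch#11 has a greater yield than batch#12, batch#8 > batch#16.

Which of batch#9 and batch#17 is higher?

batch#17

Following the relations from batch#9: batch#9 < batch#3 < batch#6 < batch#2 < batch#15 < batch#4 < batch#17.
So batch#9 < batch#17; batch#17 is the higher of the two.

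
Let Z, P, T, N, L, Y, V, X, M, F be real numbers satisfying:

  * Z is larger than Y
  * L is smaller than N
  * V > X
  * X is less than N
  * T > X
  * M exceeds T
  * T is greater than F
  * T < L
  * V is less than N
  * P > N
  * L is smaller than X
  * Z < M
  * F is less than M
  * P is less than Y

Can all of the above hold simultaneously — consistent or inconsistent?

inconsistent

Chaining the given relations yields T < L < X, so T < X. But one relation states X < T. These cannot both hold.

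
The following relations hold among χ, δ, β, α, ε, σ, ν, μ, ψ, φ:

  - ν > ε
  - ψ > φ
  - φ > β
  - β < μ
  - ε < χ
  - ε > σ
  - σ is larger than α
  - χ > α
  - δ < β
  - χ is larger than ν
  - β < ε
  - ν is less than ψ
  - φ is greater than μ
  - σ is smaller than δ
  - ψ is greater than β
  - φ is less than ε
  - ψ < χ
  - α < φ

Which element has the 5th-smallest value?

Piecing the relations together gives one ordering: α < σ < δ < β < μ < φ < ε < ν < ψ < χ.
The 5th smallest is μ.

μ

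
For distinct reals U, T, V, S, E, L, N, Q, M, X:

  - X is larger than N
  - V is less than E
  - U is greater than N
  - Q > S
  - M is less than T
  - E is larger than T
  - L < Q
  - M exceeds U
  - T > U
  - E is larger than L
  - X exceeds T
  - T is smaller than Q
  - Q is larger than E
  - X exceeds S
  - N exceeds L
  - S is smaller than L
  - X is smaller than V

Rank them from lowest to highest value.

Each adjacent pair is fixed by a given relation: S < L; L < N; N < U; U < M; M < T; T < X; X < V; V < E; E < Q. Chaining them end to end gives the full order.

S < L < N < U < M < T < X < V < E < Q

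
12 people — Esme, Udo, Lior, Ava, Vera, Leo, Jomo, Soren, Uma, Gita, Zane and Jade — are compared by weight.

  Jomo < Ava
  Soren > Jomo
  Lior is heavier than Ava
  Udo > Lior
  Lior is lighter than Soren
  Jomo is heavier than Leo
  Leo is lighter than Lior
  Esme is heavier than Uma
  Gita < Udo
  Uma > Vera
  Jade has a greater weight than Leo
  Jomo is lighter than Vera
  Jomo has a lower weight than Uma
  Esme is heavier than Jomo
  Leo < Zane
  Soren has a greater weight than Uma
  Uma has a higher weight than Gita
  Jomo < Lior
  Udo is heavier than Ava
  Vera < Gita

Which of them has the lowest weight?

Leo

Chaining upward from Leo: directly above it, Jade, Jomo, Lior, Zane; then Ava, Vera, Uma, Esme, Udo, Soren; then Gita.
That covers every other element, and nothing is given below Leo, so Leo is the lowest weight.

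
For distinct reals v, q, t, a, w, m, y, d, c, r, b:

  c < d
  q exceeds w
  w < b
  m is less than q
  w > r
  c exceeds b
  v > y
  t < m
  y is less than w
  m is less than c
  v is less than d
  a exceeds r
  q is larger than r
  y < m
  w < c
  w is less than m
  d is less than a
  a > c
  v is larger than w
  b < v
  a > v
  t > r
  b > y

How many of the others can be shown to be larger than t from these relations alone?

5

Directly above t: m.
One step further: q, c (3 so far).
One step further: d, a (5 so far).
Nothing else is reachable above t; 5 in all.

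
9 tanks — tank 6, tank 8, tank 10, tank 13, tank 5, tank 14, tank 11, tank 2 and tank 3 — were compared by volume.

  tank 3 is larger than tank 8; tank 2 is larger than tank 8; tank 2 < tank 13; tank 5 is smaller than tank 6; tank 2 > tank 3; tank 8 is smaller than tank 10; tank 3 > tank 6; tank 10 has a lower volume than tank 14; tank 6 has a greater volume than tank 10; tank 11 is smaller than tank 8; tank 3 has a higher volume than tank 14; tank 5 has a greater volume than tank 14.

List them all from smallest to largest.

tank 11 < tank 8 < tank 10 < tank 14 < tank 5 < tank 6 < tank 3 < tank 2 < tank 13

Each adjacent pair is fixed by a given relation: tank 11 < tank 8; tank 8 < tank 10; tank 10 < tank 14; tank 14 < tank 5; tank 5 < tank 6; tank 6 < tank 3; tank 3 < tank 2; tank 2 < tank 13. Chaining them end to end gives the full order.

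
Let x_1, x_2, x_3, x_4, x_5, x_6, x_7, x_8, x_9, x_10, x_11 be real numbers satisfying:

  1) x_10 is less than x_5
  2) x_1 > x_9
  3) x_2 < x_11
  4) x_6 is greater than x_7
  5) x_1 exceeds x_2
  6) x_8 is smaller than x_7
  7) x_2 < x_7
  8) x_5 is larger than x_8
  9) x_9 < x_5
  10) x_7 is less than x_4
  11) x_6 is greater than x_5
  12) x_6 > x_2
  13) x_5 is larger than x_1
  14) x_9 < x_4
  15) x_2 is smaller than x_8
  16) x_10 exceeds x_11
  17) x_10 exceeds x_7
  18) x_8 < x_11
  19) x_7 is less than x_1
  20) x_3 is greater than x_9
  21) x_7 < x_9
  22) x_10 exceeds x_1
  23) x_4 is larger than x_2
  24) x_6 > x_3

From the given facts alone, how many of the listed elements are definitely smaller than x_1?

4

The elements the relations force below x_1 are x_2, x_8, x_7, x_9 — no chain reaches any other.
That is 4.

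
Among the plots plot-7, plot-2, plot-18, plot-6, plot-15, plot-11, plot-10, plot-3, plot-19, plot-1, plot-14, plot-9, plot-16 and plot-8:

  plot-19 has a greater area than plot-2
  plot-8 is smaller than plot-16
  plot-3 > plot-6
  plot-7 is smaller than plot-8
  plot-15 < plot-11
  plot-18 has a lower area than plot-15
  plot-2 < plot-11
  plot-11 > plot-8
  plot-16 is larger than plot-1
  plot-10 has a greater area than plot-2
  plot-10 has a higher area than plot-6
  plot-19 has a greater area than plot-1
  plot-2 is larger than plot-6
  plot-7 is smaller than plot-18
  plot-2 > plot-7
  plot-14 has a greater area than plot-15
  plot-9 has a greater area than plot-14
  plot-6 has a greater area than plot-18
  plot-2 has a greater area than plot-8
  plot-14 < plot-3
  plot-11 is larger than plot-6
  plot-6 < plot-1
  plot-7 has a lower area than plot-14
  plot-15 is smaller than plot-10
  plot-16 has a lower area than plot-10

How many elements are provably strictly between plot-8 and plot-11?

1

Chaining upward from plot-8 reaches: plot-2, plot-16, plot-10, plot-19.
Chaining downward from plot-11 reaches: plot-7, plot-18, plot-15, plot-6, plot-2.
Strictly between plot-8 and plot-11 are those in both lists: plot-2 — 1 element.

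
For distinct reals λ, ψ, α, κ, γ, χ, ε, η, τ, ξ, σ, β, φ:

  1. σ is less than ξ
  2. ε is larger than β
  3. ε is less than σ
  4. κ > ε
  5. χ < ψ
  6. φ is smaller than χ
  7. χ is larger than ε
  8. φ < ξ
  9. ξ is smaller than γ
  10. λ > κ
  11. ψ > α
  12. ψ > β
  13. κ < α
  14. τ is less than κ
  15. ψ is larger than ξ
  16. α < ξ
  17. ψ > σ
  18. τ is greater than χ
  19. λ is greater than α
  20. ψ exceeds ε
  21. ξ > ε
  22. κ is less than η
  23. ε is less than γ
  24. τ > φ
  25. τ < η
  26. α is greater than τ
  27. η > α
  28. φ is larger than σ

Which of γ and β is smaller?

Chaining the given relations: β < ε < σ < φ < χ < τ < κ < α < ξ < γ.
So β < γ; β is the smaller of the two.

β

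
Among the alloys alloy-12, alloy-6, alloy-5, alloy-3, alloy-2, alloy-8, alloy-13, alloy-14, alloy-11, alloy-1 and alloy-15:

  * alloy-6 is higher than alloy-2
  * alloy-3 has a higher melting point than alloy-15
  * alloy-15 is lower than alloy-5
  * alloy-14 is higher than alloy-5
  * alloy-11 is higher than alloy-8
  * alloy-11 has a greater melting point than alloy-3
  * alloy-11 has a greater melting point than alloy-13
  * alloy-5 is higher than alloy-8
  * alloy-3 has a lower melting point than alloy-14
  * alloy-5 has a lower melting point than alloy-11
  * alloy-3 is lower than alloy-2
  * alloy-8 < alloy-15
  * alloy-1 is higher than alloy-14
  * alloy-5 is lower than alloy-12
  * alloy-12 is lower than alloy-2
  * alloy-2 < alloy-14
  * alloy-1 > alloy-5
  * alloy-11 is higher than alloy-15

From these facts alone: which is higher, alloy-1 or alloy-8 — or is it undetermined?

Link the given pairs in sequence: alloy-8 < alloy-5; alloy-5 < alloy-12; alloy-12 < alloy-2; alloy-2 < alloy-14; alloy-14 < alloy-1.
Chaining these gives alloy-8 < alloy-5 < alloy-12 < alloy-2 < alloy-14 < alloy-1.
So alloy-1 is higher.

alloy-1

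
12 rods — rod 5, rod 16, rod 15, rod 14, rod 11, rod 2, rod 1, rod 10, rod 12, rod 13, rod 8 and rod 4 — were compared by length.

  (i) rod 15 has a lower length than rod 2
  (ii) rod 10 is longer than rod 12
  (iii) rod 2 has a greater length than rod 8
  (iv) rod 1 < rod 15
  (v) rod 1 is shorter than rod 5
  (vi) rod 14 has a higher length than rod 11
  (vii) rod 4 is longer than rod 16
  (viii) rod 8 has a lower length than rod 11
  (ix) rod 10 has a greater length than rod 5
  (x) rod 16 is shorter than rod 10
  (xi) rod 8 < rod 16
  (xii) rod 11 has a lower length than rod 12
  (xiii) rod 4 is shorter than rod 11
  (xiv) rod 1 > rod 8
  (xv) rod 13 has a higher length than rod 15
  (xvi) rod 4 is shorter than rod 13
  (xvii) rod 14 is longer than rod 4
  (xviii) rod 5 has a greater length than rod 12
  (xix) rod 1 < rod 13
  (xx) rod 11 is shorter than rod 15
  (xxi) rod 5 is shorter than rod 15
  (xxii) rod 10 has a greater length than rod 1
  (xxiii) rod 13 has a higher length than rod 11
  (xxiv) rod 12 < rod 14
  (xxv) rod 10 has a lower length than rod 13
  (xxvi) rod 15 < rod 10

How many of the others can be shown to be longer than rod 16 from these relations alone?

The elements the relations force above rod 16 are rod 4, rod 11, rod 12, rod 5, rod 15, rod 2, rod 14, rod 10, rod 13 — no chain reaches any other.
That is 9.

9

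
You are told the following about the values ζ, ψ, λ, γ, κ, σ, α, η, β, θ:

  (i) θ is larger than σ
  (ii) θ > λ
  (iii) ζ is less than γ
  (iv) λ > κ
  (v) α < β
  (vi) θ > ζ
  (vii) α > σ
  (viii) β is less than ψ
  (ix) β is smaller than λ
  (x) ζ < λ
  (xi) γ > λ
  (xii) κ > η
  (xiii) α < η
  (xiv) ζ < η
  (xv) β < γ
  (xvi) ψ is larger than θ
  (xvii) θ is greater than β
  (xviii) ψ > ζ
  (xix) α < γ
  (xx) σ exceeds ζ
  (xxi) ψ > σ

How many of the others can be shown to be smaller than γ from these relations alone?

7

The elements the relations force below γ are ζ, σ, α, η, β, κ, λ — no chain reaches any other.
That is 7.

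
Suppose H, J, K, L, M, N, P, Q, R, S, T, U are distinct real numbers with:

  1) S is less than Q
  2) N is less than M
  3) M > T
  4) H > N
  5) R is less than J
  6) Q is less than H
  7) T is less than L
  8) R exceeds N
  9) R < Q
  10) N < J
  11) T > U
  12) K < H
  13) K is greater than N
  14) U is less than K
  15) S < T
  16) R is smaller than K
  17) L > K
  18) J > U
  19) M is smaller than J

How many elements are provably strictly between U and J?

The relations place U below J. An element lies strictly between them when it is forced above U and also forced below J.
Above U: {K, H, T, M, L}. Below J: {N, R, S, T, M}.
Intersection: {T, M} — 2.

2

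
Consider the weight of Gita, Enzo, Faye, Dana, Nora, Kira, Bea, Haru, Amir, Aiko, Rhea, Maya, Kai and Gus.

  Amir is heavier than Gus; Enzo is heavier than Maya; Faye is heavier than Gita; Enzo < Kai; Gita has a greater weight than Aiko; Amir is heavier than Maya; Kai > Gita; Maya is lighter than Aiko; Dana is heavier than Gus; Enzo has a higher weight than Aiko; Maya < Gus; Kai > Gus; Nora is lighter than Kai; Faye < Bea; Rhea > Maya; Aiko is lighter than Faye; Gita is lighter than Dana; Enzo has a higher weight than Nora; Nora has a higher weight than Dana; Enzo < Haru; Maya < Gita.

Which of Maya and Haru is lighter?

Link the given pairs in sequence: Maya < Aiko; Aiko < Gita; Gita < Dana; Dana < Nora; Nora < Enzo; Enzo < Haru.
Together: Maya < Aiko < Gita < Dana < Nora < Enzo < Haru.
So Maya < Haru; Maya is the lighter of the two.

Maya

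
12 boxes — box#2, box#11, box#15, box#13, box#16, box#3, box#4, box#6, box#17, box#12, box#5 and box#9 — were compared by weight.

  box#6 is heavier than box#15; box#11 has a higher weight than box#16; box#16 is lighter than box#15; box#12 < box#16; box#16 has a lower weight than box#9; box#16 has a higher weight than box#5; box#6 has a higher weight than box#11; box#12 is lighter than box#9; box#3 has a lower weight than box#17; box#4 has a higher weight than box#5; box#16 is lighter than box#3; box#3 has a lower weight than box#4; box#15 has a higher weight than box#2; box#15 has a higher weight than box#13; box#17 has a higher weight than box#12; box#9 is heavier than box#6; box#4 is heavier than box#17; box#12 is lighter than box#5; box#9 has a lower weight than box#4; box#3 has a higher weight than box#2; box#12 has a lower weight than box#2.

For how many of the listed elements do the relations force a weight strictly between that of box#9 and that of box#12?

The relations place box#12 below box#9. An element lies strictly between them when it is forced above box#12 and also forced below box#9.
Above box#12: {box#5, box#2, box#16, box#3, box#17, box#15, box#11, box#6, box#4}. Below box#9: {box#5, box#2, box#16, box#13, box#15, box#11, box#6}.
Intersection: {box#5, box#2, box#16, box#15, box#11, box#6} — 6.

6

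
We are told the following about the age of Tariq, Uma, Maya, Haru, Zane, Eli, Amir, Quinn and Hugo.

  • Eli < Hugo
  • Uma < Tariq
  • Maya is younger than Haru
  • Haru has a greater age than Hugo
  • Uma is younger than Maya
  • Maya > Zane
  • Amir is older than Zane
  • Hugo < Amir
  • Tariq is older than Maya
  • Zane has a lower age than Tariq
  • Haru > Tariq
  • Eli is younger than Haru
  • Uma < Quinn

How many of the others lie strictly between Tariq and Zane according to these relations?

1

Chaining upward from Zane reaches: Maya, Amir, Haru.
Chaining downward from Tariq reaches: Uma, Maya.
Strictly between Zane and Tariq are those in both lists: Maya — 1 element.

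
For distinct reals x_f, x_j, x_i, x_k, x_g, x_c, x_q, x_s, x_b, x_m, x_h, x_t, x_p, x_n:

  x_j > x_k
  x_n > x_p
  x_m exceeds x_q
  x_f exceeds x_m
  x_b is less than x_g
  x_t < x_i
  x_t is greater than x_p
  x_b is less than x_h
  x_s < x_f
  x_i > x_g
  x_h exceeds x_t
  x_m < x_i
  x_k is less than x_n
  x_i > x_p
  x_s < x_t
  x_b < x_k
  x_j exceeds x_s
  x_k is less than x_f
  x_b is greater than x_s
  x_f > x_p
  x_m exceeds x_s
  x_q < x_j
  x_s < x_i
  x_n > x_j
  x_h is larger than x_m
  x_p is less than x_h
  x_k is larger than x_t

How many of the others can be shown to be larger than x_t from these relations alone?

From x_t the given relations immediately reach x_k, x_h, x_i.
From those, x_j, x_n, x_f — 6 in total.
Nothing else is reachable above x_t; 6 in all.

6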